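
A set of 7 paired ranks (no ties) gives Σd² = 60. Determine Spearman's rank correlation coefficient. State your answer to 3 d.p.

ρ = 1 − 6Σd² / [n(n²−1)] = 1 − 6×60 / (7×48)
  = 1 − 360/336 = 1 − 1.0714 ≈ -0.071

-0.071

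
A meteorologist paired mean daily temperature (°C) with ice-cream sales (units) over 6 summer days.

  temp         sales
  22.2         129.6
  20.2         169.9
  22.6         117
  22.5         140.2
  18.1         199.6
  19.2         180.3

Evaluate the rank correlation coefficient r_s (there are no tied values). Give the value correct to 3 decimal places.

Rank temp: 4, 3, 6, 5, 1, 2
Rank sales: 2, 4, 1, 3, 6, 5
d = rank(temp) − rank(sales): 2, -1, 5, 2, -5, -3; Σd² = 68
ρ = 1 − 6Σd² / [n(n²−1)] = 1 − 6×68 / (6×35) = 1 − 408/210 ≈ -0.943

-0.943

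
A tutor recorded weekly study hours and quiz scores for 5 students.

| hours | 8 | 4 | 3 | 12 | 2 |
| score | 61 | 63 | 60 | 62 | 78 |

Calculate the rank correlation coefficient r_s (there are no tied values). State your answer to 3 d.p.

Rank hours: 4, 3, 2, 5, 1
Rank score: 2, 4, 1, 3, 5
d = rank(hours) − rank(score): 2, -1, 1, 2, -4; Σd² = 26
ρ = 1 − 6Σd² / [n(n²−1)] = 1 − 6×26 / (5×24) = 1 − 156/120 ≈ -0.300

-0.300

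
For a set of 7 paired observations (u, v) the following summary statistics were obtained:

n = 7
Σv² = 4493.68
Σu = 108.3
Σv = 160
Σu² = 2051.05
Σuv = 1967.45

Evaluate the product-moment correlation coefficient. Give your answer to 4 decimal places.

-0.9064

r = (nΣuv − ΣuΣv) / √[(nΣu² − (Σu)²)(nΣv² − (Σv)²)]
Numerator: 7×1967.45 − 108.3×160 = -3555.85
Denominator: √[(14357.35 − 11728.89)(31455.76 − 25600)] = √[2628.46 × 5855.76] = 3923.2169
r = -3555.85 / 3923.2169 ≈ -0.9064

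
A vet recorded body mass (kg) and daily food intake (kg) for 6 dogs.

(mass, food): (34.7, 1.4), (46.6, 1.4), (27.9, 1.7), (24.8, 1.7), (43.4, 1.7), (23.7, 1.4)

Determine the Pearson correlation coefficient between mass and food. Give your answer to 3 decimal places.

n = 6, Σx = 201.1, Σy = 9.3, Σx² = 7214.35, Σy² = 14.55, Σxy = 310.37
nΣxy − ΣxΣy = 1862.22 − 1870.23 = -8.01
nΣx² − (Σx)² = 43286.1 − 40441.21 = 2844.89; nΣy² − (Σy)² = 87.3 − 86.49 = 0.81
r = -8.01 / √(2844.89 × 0.81) = -8.01 / 48.0038 ≈ -0.167

-0.167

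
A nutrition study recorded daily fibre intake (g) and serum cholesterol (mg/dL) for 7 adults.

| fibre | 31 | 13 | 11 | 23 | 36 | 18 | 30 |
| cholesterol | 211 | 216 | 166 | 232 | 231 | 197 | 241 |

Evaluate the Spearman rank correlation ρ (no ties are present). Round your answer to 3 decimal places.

0.536

Rank fibre: 6, 2, 1, 4, 7, 3, 5
Rank cholesterol: 3, 4, 1, 6, 5, 2, 7
d = rank(fibre) − rank(cholesterol): 3, -2, 0, -2, 2, 1, -2; Σd² = 26
ρ = 1 − 6Σd² / [n(n²−1)] = 1 − 6×26 / (7×48) = 1 − 156/336 ≈ 0.536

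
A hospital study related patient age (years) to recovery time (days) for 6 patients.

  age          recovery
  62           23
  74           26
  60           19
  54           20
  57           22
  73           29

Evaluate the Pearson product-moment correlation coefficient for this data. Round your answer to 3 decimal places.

n = 6, Σx = 380, Σy = 139, Σx² = 24414, Σy² = 3291, Σxy = 8941
nΣxy − ΣxΣy = 53646 − 52820 = 826
nΣx² − (Σx)² = 146484 − 144400 = 2084; nΣy² − (Σy)² = 19746 − 19321 = 425
r = 826 / √(2084 × 425) = 826 / 941.1164 ≈ 0.878

0.878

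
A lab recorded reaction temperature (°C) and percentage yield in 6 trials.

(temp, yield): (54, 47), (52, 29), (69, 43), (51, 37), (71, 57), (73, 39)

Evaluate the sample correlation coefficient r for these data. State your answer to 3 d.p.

0.515

n = 6, Σx = 370, Σy = 252, Σx² = 23352, Σy² = 11038, Σxy = 15794
nΣxy − ΣxΣy = 94764 − 93240 = 1524
nΣx² − (Σx)² = 140112 − 136900 = 3212; nΣy² − (Σy)² = 66228 − 63504 = 2724
r = 1524 / √(3212 × 2724) = 1524 / 2957.9533 ≈ 0.515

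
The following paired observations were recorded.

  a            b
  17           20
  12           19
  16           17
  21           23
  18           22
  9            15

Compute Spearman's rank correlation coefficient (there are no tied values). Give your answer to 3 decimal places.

0.943

Rank a: 4, 2, 3, 6, 5, 1
Rank b: 4, 3, 2, 6, 5, 1
d = rank(a) − rank(b): 0, -1, 1, 0, 0, 0; Σd² = 2
ρ = 1 − 6Σd² / [n(n²−1)] = 1 − 6×2 / (6×35) = 1 − 12/210 ≈ 0.943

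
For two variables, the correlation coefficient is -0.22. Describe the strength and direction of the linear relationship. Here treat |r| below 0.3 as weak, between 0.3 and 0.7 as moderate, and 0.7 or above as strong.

weak negative

r = -0.22 < 0 so the relationship is negative.
|r| = 0.22, which falls in the weak range.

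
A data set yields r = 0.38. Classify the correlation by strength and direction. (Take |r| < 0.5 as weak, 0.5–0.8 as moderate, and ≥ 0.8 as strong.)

r = 0.38 > 0 so the relationship is positive.
|r| = 0.38, which falls in the weak range.

weak positive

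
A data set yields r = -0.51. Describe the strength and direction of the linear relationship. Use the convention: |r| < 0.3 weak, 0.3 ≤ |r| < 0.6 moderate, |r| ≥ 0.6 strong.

r = -0.51 < 0 so the relationship is negative.
|r| = 0.51, which falls in the moderate range.

moderate negative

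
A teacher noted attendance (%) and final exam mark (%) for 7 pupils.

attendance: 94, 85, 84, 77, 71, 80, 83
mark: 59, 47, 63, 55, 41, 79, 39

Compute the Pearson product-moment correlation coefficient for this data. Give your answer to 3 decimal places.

0.216

n = 7, Σx = 574, Σy = 383, Σx² = 47376, Σy² = 22127, Σxy = 31536
nΣxy − ΣxΣy = 220752 − 219842 = 910
nΣx² − (Σx)² = 331632 − 329476 = 2156; nΣy² − (Σy)² = 154889 − 146689 = 8200
r = 910 / √(2156 × 8200) = 910 / 4204.6641 ≈ 0.216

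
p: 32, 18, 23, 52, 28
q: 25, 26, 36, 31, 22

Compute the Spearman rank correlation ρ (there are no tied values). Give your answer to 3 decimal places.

Rank p: 4, 1, 2, 5, 3
Rank q: 2, 3, 5, 4, 1
d = rank(p) − rank(q): 2, -2, -3, 1, 2; Σd² = 22
ρ = 1 − 6Σd² / [n(n²−1)] = 1 − 6×22 / (5×24) = 1 − 132/120 ≈ -0.100

-0.100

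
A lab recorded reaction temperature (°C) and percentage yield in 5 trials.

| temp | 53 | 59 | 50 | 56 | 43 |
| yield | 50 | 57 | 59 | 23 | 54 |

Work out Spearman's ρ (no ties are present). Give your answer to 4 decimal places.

-0.2000

Rank temp: 3, 5, 2, 4, 1
Rank yield: 2, 4, 5, 1, 3
d = rank(temp) − rank(yield): 1, 1, -3, 3, -2; Σd² = 24
ρ = 1 − 6Σd² / [n(n²−1)] = 1 − 6×24 / (5×24) = 1 − 144/120 ≈ -0.2000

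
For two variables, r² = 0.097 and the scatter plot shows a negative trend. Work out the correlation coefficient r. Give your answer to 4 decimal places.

-0.3114

|r| = √0.097 = 0.3114
The association is negative, so r = −0.3114.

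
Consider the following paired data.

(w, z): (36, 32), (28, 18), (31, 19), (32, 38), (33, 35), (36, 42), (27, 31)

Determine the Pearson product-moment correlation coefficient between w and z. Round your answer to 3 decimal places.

0.598

n = 7, Σw = 223, Σz = 215, Σw² = 7179, Σz² = 7103, Σwz = 6965
nΣwz − ΣwΣz = 48755 − 47945 = 810
nΣw² − (Σw)² = 50253 − 49729 = 524; nΣz² − (Σz)² = 49721 − 46225 = 3496
r = 810 / √(524 × 3496) = 810 / 1353.4785 ≈ 0.598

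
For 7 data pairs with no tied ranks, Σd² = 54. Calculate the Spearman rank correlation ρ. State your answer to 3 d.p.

ρ = 1 − 6Σd² / [n(n²−1)] = 1 − 6×54 / (7×48)
  = 1 − 324/336 = 1 − 0.9643 ≈ 0.036

0.036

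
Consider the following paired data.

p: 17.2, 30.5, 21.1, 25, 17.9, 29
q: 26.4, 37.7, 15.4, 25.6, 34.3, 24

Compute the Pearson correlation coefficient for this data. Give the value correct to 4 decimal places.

n = 6, Σp = 140.7, Σq = 163.4, Σp² = 3457.71, Σq² = 4763.26, Σpq = 3878.84
nΣpq − ΣpΣq = 23273.04 − 22990.38 = 282.66
nΣp² − (Σp)² = 20746.26 − 19796.49 = 949.77; nΣq² − (Σq)² = 28579.56 − 26699.56 = 1880
r = 282.66 / √(949.77 × 1880) = 282.66 / 1336.2513 ≈ 0.2115

0.2115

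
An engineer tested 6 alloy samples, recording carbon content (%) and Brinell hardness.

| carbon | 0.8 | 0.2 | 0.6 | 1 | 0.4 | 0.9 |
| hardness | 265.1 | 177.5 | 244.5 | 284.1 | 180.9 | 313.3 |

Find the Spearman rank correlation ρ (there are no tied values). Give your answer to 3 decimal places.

Rank carbon: 4, 1, 3, 6, 2, 5
Rank hardness: 4, 1, 3, 5, 2, 6
d = rank(carbon) − rank(hardness): 0, 0, 0, 1, 0, -1; Σd² = 2
ρ = 1 − 6Σd² / [n(n²−1)] = 1 − 6×2 / (6×35) = 1 − 12/210 ≈ 0.943

0.943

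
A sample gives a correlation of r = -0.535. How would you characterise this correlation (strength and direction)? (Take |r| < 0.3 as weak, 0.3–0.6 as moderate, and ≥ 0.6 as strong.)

r = -0.535 < 0 so the relationship is negative.
|r| = 0.535, which falls in the moderate range.

moderate negative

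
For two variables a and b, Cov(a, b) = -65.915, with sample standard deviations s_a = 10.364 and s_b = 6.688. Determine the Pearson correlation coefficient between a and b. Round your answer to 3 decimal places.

-0.951

r = Cov(a,b) / (s_a · s_b) = -65.915 / (10.364 × 6.688)
  = -65.915 / 69.3144 ≈ -0.951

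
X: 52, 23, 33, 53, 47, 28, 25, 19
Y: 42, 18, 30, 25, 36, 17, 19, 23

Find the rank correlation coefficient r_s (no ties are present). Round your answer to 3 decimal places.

0.643

Rank X: 7, 2, 5, 8, 6, 4, 3, 1
Rank Y: 8, 2, 6, 5, 7, 1, 3, 4
d = rank(X) − rank(Y): -1, 0, -1, 3, -1, 3, 0, -3; Σd² = 30
ρ = 1 − 6Σd² / [n(n²−1)] = 1 − 6×30 / (8×63) = 1 − 180/504 ≈ 0.643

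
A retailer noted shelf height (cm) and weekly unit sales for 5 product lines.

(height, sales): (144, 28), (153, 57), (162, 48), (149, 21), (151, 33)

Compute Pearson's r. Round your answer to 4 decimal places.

0.6512

n = 5, Σx = 759, Σy = 187, Σx² = 115391, Σy² = 7867, Σxy = 28641
nΣxy − ΣxΣy = 143205 − 141933 = 1272
nΣx² − (Σx)² = 576955 − 576081 = 874; nΣy² − (Σy)² = 39335 − 34969 = 4366
r = 1272 / √(874 × 4366) = 1272 / 1953.4288 ≈ 0.6512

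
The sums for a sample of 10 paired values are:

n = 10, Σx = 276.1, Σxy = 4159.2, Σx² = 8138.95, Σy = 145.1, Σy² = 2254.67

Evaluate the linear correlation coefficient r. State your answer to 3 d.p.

0.551

r = (nΣxy − ΣxΣy) / √[(nΣx² − (Σx)²)(nΣy² − (Σy)²)]
Numerator: 10×4159.2 − 276.1×145.1 = 1529.89
Denominator: √[(81389.5 − 76231.21)(22546.7 − 21054.01)] = √[5158.29 × 1492.69] = 2774.8384
r = 1529.89 / 2774.8384 ≈ 0.551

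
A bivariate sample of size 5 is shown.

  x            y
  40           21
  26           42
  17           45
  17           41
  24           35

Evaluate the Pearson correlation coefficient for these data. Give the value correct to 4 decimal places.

n = 5, Σx = 124, Σy = 184, Σx² = 3430, Σy² = 7136, Σxy = 4234
nΣxy − ΣxΣy = 21170 − 22816 = -1646
nΣx² − (Σx)² = 17150 − 15376 = 1774; nΣy² − (Σy)² = 35680 − 33856 = 1824
r = -1646 / √(1774 × 1824) = -1646 / 1798.8263 ≈ -0.9150

-0.9150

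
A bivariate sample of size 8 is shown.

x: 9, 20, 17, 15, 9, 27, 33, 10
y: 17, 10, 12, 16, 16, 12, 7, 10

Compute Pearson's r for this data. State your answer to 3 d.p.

n = 8, Σx = 140, Σy = 100, Σx² = 2994, Σy² = 1338, Σxy = 1596
nΣxy − ΣxΣy = 12768 − 14000 = -1232
nΣx² − (Σx)² = 23952 − 19600 = 4352; nΣy² − (Σy)² = 10704 − 10000 = 704
r = -1232 / √(4352 × 704) = -1232 / 1750.3737 ≈ -0.704

-0.704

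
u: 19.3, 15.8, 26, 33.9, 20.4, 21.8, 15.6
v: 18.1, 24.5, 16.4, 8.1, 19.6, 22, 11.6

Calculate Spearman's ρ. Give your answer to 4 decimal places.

-0.3214

Rank u: 3, 2, 6, 7, 4, 5, 1
Rank v: 4, 7, 3, 1, 5, 6, 2
d = rank(u) − rank(v): -1, -5, 3, 6, -1, -1, -1; Σd² = 74
ρ = 1 − 6Σd² / [n(n²−1)] = 1 − 6×74 / (7×48) = 1 − 444/336 ≈ -0.3214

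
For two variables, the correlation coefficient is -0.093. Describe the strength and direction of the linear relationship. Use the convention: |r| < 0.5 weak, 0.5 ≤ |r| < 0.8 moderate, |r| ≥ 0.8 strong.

weak negative

r = -0.093 < 0 so the relationship is negative.
|r| = 0.093, which falls in the weak range.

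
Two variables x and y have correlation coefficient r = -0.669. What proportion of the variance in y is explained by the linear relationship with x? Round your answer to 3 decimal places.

r² = (-0.669)² = 0.448

0.448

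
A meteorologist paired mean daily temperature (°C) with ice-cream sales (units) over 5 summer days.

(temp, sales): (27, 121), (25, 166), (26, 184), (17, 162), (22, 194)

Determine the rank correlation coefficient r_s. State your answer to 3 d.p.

Rank temp: 5, 3, 4, 1, 2
Rank sales: 1, 3, 4, 2, 5
d = rank(temp) − rank(sales): 4, 0, 0, -1, -3; Σd² = 26
ρ = 1 − 6Σd² / [n(n²−1)] = 1 − 6×26 / (5×24) = 1 − 156/120 ≈ -0.300

-0.300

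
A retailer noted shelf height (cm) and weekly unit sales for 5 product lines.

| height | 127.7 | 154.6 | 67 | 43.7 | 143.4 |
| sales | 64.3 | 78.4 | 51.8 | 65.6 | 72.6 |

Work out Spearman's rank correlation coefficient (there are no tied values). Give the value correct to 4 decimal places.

0.7000

Rank height: 3, 5, 2, 1, 4
Rank sales: 2, 5, 1, 3, 4
d = rank(height) − rank(sales): 1, 0, 1, -2, 0; Σd² = 6
ρ = 1 − 6Σd² / [n(n²−1)] = 1 − 6×6 / (5×24) = 1 − 36/120 ≈ 0.7000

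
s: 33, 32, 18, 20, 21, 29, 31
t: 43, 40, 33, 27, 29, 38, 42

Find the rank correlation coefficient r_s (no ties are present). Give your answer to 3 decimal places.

Rank s: 7, 6, 1, 2, 3, 4, 5
Rank t: 7, 5, 3, 1, 2, 4, 6
d = rank(s) − rank(t): 0, 1, -2, 1, 1, 0, -1; Σd² = 8
ρ = 1 − 6Σd² / [n(n²−1)] = 1 − 6×8 / (7×48) = 1 − 48/336 ≈ 0.857

0.857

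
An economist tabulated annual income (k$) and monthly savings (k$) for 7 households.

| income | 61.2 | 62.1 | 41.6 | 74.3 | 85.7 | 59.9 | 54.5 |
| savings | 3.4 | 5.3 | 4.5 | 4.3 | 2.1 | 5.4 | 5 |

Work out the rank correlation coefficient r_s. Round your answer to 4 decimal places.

Rank income: 4, 5, 1, 6, 7, 3, 2
Rank savings: 2, 6, 4, 3, 1, 7, 5
d = rank(income) − rank(savings): 2, -1, -3, 3, 6, -4, -3; Σd² = 84
ρ = 1 − 6Σd² / [n(n²−1)] = 1 − 6×84 / (7×48) = 1 − 504/336 ≈ -0.5000

-0.5000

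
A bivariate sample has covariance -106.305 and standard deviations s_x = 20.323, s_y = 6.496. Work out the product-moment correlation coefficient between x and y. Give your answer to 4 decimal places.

r = Cov(x,y) / (s_x · s_y) = -106.305 / (20.323 × 6.496)
  = -106.305 / 132.0182 ≈ -0.8052

-0.8052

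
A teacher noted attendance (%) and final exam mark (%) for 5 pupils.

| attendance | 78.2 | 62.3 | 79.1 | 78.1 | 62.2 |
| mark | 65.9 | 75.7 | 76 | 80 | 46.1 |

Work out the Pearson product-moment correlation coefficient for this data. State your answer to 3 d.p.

0.528

n = 5, Σx = 359.9, Σy = 343.7, Σx² = 26221.79, Σy² = 24374.51, Σxy = 24996.51
nΣxy − ΣxΣy = 124982.55 − 123697.63 = 1284.92
nΣx² − (Σx)² = 131108.95 − 129528.01 = 1580.94; nΣy² − (Σy)² = 121872.55 − 118129.69 = 3742.86
r = 1284.92 / √(1580.94 × 3742.86) = 1284.92 / 2432.5372 ≈ 0.528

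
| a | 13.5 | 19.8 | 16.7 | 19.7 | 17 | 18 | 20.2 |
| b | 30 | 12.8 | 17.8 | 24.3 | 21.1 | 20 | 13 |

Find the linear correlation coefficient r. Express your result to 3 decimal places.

n = 7, Σa = 124.9, Σb = 139, Σa² = 2262.31, Σb² = 2985.38, Σab = 2415.71
nΣab − ΣaΣb = 16909.97 − 17361.1 = -451.13
nΣa² − (Σa)² = 15836.17 − 15600.01 = 236.16; nΣb² − (Σb)² = 20897.66 − 19321 = 1576.66
r = -451.13 / √(236.16 × 1576.66) = -451.13 / 610.2000 ≈ -0.739

-0.739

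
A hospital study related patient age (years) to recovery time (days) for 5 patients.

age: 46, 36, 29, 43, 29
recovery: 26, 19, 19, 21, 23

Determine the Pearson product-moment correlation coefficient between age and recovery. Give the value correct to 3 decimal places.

0.519

n = 5, Σx = 183, Σy = 108, Σx² = 6943, Σy² = 2368, Σxy = 4001
nΣxy − ΣxΣy = 20005 − 19764 = 241
nΣx² − (Σx)² = 34715 − 33489 = 1226; nΣy² − (Σy)² = 11840 − 11664 = 176
r = 241 / √(1226 × 176) = 241 / 464.5170 ≈ 0.519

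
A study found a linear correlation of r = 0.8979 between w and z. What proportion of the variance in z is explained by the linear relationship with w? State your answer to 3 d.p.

0.806

r² = (0.8979)² = 0.806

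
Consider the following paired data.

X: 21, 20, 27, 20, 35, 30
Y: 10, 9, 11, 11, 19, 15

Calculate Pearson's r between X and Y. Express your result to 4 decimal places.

n = 6, ΣX = 153, ΣY = 75, ΣX² = 4095, ΣY² = 1009, ΣXY = 2022
nΣXY − ΣXΣY = 12132 − 11475 = 657
nΣX² − (ΣX)² = 24570 − 23409 = 1161; nΣY² − (ΣY)² = 6054 − 5625 = 429
r = 657 / √(1161 × 429) = 657 / 705.7400 ≈ 0.9309

0.9309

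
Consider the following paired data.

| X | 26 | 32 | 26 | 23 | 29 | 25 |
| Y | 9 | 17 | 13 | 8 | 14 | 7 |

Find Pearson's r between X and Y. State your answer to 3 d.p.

0.898

n = 6, ΣX = 161, ΣY = 68, ΣX² = 4371, ΣY² = 848, ΣXY = 1881
nΣXY − ΣXΣY = 11286 − 10948 = 338
nΣX² − (ΣX)² = 26226 − 25921 = 305; nΣY² − (ΣY)² = 5088 − 4624 = 464
r = 338 / √(305 × 464) = 338 / 376.1914 ≈ 0.898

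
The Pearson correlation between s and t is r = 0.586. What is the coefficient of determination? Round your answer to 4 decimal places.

r² = (0.586)² = 0.3434

0.3434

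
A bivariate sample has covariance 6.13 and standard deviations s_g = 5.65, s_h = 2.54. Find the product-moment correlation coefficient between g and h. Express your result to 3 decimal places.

r = Cov(g,h) / (s_g · s_h) = 6.13 / (5.65 × 2.54)
  = 6.13 / 14.3510 ≈ 0.427

0.427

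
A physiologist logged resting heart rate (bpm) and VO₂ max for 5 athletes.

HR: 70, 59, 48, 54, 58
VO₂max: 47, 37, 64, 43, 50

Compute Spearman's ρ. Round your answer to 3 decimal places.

Rank HR: 5, 4, 1, 2, 3
Rank VO₂max: 3, 1, 5, 2, 4
d = rank(HR) − rank(VO₂max): 2, 3, -4, 0, -1; Σd² = 30
ρ = 1 − 6Σd² / [n(n²−1)] = 1 − 6×30 / (5×24) = 1 − 180/120 ≈ -0.500

-0.500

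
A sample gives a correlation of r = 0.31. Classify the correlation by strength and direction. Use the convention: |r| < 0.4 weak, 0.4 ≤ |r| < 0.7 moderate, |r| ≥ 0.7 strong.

weak positive

r = 0.31 > 0 so the relationship is positive.
|r| = 0.31, which falls in the weak range.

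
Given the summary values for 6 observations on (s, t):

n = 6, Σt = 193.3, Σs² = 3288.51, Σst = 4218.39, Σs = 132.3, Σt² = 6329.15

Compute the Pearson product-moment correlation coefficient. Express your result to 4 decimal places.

-0.2258

r = (nΣst − ΣsΣt) / √[(nΣs² − (Σs)²)(nΣt² − (Σt)²)]
Numerator: 6×4218.39 − 132.3×193.3 = -263.25
Denominator: √[(19731.06 − 17503.29)(37974.9 − 37364.89)] = √[2227.77 × 610.01] = 1165.7452
r = -263.25 / 1165.7452 ≈ -0.2258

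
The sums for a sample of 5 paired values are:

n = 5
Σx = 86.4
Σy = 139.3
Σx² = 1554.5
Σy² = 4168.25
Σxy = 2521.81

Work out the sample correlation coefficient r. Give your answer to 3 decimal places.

0.863

r = (nΣxy − ΣxΣy) / √[(nΣx² − (Σx)²)(nΣy² − (Σy)²)]
Numerator: 5×2521.81 − 86.4×139.3 = 573.53
Denominator: √[(7772.5 − 7464.96)(20841.25 − 19404.49)] = √[307.54 × 1436.76] = 664.7264
r = 573.53 / 664.7264 ≈ 0.863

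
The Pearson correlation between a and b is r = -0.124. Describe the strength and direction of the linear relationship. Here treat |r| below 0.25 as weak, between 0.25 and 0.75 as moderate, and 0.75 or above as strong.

weak negative

r = -0.124 < 0 so the relationship is negative.
|r| = 0.124, which falls in the weak range.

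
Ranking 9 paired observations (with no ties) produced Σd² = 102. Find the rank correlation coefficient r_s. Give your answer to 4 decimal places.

ρ = 1 − 6Σd² / [n(n²−1)] = 1 − 6×102 / (9×80)
  = 1 − 612/720 = 1 − 0.85000 ≈ 0.1500

0.1500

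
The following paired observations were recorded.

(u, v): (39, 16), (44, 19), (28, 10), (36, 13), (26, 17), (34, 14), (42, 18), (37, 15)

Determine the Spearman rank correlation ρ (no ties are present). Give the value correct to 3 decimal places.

Rank u: 6, 8, 2, 4, 1, 3, 7, 5
Rank v: 5, 8, 1, 2, 6, 3, 7, 4
d = rank(u) − rank(v): 1, 0, 1, 2, -5, 0, 0, 1; Σd² = 32
ρ = 1 − 6Σd² / [n(n²−1)] = 1 − 6×32 / (8×63) = 1 − 192/504 ≈ 0.619

0.619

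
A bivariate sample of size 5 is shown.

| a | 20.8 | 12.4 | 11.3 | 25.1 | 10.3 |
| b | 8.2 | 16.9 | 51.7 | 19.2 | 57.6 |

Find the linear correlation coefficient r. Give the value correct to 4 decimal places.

n = 5, Σa = 79.9, Σb = 153.6, Σa² = 1450.19, Σb² = 6712.14, Σab = 2039.53
nΣab − ΣaΣb = 10197.65 − 12272.64 = -2074.99
nΣa² − (Σa)² = 7250.95 − 6384.01 = 866.94; nΣb² − (Σb)² = 33560.7 − 23592.96 = 9967.74
r = -2074.99 / √(866.94 × 9967.74) = -2074.99 / 2939.6314 ≈ -0.7059

-0.7059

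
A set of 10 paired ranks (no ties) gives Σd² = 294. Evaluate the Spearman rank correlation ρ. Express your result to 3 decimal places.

ρ = 1 − 6Σd² / [n(n²−1)] = 1 − 6×294 / (10×99)
  = 1 − 1764/990 = 1 − 1.7818 ≈ -0.782

-0.782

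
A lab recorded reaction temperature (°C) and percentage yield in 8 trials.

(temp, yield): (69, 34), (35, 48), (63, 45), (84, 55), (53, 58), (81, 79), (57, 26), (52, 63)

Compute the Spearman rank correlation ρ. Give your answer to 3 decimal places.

0.024

Rank temp: 6, 1, 5, 8, 3, 7, 4, 2
Rank yield: 2, 4, 3, 5, 6, 8, 1, 7
d = rank(temp) − rank(yield): 4, -3, 2, 3, -3, -1, 3, -5; Σd² = 82
ρ = 1 − 6Σd² / [n(n²−1)] = 1 − 6×82 / (8×63) = 1 − 492/504 ≈ 0.024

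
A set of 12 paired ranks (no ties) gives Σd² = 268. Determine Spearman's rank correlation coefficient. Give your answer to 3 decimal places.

ρ = 1 − 6Σd² / [n(n²−1)] = 1 − 6×268 / (12×143)
  = 1 − 1608/1716 = 1 − 0.9371 ≈ 0.063

0.063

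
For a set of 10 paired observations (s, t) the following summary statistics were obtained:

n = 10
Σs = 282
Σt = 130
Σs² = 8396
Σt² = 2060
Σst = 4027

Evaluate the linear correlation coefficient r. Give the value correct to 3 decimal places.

r = (nΣst − ΣsΣt) / √[(nΣs² − (Σs)²)(nΣt² − (Σt)²)]
Numerator: 10×4027 − 282×130 = 3610
Denominator: √[(83960 − 79524)(20600 − 16900)] = √[4436 × 3700] = 4051.3208
r = 3610 / 4051.3208 ≈ 0.891

0.891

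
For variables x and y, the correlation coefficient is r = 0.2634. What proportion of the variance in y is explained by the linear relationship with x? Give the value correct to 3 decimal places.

0.069

r² = (0.2634)² = 0.069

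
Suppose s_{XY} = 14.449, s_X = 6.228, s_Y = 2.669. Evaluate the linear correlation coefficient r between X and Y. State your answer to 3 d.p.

r = Cov(X,Y) / (s_X · s_Y) = 14.449 / (6.228 × 2.669)
  = 14.449 / 16.6225 ≈ 0.869

0.869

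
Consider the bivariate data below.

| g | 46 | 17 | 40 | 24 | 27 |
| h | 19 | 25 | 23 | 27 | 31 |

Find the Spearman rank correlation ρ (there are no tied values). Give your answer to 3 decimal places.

-0.600

Rank g: 5, 1, 4, 2, 3
Rank h: 1, 3, 2, 4, 5
d = rank(g) − rank(h): 4, -2, 2, -2, -2; Σd² = 32
ρ = 1 − 6Σd² / [n(n²−1)] = 1 − 6×32 / (5×24) = 1 − 192/120 ≈ -0.600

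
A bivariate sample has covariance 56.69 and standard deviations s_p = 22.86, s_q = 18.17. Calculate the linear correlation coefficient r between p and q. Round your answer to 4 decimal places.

0.1365

r = Cov(p,q) / (s_p · s_q) = 56.69 / (22.86 × 18.17)
  = 56.69 / 415.3662 ≈ 0.1365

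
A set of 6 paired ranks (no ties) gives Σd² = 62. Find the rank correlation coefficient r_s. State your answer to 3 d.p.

-0.771

ρ = 1 − 6Σd² / [n(n²−1)] = 1 − 6×62 / (6×35)
  = 1 − 372/210 = 1 − 1.7714 ≈ -0.771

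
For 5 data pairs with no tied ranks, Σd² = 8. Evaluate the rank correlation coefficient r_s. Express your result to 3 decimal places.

0.600

ρ = 1 − 6Σd² / [n(n²−1)] = 1 − 6×8 / (5×24)
  = 1 − 48/120 = 1 − 0.4000 ≈ 0.600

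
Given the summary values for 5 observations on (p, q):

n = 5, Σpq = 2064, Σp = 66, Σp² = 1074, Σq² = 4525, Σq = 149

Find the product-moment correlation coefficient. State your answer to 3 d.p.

0.741

r = (nΣpq − ΣpΣq) / √[(nΣp² − (Σp)²)(nΣq² − (Σq)²)]
Numerator: 5×2064 − 66×149 = 486
Denominator: √[(5370 − 4356)(22625 − 22201)] = √[1014 × 424] = 655.6951
r = 486 / 655.6951 ≈ 0.741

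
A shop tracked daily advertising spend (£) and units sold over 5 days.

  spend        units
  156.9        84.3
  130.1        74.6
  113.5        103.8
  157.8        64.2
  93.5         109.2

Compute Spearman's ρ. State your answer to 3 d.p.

-0.900

Rank spend: 4, 3, 2, 5, 1
Rank units: 3, 2, 4, 1, 5
d = rank(spend) − rank(units): 1, 1, -2, 4, -4; Σd² = 38
ρ = 1 − 6Σd² / [n(n²−1)] = 1 − 6×38 / (5×24) = 1 − 228/120 ≈ -0.900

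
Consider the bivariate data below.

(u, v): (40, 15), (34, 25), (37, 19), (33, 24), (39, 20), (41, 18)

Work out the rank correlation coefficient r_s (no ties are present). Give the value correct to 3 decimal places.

Rank u: 5, 2, 3, 1, 4, 6
Rank v: 1, 6, 3, 5, 4, 2
d = rank(u) − rank(v): 4, -4, 0, -4, 0, 4; Σd² = 64
ρ = 1 − 6Σd² / [n(n²−1)] = 1 − 6×64 / (6×35) = 1 − 384/210 ≈ -0.829

-0.829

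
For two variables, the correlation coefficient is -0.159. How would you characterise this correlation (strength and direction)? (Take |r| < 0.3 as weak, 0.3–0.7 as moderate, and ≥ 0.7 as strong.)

weak negative

r = -0.159 < 0 so the relationship is negative.
|r| = 0.159, which falls in the weak range.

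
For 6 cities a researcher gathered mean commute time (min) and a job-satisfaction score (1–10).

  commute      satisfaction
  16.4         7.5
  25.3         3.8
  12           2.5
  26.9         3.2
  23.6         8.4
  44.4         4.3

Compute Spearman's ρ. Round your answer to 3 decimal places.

0.086

Rank commute: 2, 4, 1, 5, 3, 6
Rank satisfaction: 5, 3, 1, 2, 6, 4
d = rank(commute) − rank(satisfaction): -3, 1, 0, 3, -3, 2; Σd² = 32
ρ = 1 − 6Σd² / [n(n²−1)] = 1 − 6×32 / (6×35) = 1 − 192/210 ≈ 0.086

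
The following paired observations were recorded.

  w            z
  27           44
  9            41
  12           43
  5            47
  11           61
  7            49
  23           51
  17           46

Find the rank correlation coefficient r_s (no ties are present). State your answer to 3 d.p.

Rank w: 8, 3, 5, 1, 4, 2, 7, 6
Rank z: 3, 1, 2, 5, 8, 6, 7, 4
d = rank(w) − rank(z): 5, 2, 3, -4, -4, -4, 0, 2; Σd² = 90
ρ = 1 − 6Σd² / [n(n²−1)] = 1 − 6×90 / (8×63) = 1 − 540/504 ≈ -0.071

-0.071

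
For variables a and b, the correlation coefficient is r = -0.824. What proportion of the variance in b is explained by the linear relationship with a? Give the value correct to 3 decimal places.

0.679

r² = (-0.824)² = 0.679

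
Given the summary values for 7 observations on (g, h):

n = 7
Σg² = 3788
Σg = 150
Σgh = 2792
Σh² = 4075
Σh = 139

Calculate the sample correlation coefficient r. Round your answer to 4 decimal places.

-0.2148

r = (nΣgh − ΣgΣh) / √[(nΣg² − (Σg)²)(nΣh² − (Σh)²)]
Numerator: 7×2792 − 150×139 = -1306
Denominator: √[(26516 − 22500)(28525 − 19321)] = √[4016 × 9204] = 6079.7421
r = -1306 / 6079.7421 ≈ -0.2148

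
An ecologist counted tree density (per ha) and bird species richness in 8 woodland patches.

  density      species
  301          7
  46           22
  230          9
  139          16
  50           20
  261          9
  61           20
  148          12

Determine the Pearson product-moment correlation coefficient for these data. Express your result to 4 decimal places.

n = 8, Σx = 1236, Σy = 115, Σx² = 261184, Σy² = 1895, Σxy = 13758
nΣxy − ΣxΣy = 110064 − 142140 = -32076
nΣx² − (Σx)² = 2089472 − 1527696 = 561776; nΣy² − (Σy)² = 15160 − 13225 = 1935
r = -32076 / √(561776 × 1935) = -32076 / 32970.2375 ≈ -0.9729

-0.9729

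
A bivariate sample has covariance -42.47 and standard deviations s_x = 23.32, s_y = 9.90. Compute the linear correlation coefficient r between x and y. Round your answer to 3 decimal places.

r = Cov(x,y) / (s_x · s_y) = -42.47 / (23.32 × 9.90)
  = -42.47 / 230.8680 ≈ -0.184

-0.184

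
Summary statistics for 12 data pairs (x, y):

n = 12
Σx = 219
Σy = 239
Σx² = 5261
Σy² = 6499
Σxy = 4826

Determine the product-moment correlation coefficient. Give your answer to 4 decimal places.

r = (nΣxy − ΣxΣy) / √[(nΣx² − (Σx)²)(nΣy² − (Σy)²)]
Numerator: 12×4826 − 219×239 = 5571
Denominator: √[(63132 − 47961)(77988 − 57121)] = √[15171 × 20867] = 17792.5056
r = 5571 / 17792.5056 ≈ 0.3131

0.3131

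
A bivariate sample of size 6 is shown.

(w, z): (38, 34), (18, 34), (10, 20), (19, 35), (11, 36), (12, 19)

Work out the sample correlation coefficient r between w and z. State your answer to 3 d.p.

0.455

n = 6, Σw = 108, Σz = 178, Σw² = 2494, Σz² = 5594, Σwz = 3393
nΣwz − ΣwΣz = 20358 − 19224 = 1134
nΣw² − (Σw)² = 14964 − 11664 = 3300; nΣz² − (Σz)² = 33564 − 31684 = 1880
r = 1134 / √(3300 × 1880) = 1134 / 2490.7830 ≈ 0.455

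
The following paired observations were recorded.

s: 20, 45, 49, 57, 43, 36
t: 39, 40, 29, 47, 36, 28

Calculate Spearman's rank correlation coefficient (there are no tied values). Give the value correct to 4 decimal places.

0.4286

Rank s: 1, 4, 5, 6, 3, 2
Rank t: 4, 5, 2, 6, 3, 1
d = rank(s) − rank(t): -3, -1, 3, 0, 0, 1; Σd² = 20
ρ = 1 − 6Σd² / [n(n²−1)] = 1 − 6×20 / (6×35) = 1 − 120/210 ≈ 0.4286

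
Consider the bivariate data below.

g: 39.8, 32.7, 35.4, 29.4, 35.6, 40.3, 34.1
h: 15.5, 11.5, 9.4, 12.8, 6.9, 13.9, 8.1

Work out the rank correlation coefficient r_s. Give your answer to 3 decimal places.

Rank g: 6, 2, 4, 1, 5, 7, 3
Rank h: 7, 4, 3, 5, 1, 6, 2
d = rank(g) − rank(h): -1, -2, 1, -4, 4, 1, 1; Σd² = 40
ρ = 1 − 6Σd² / [n(n²−1)] = 1 − 6×40 / (7×48) = 1 − 240/336 ≈ 0.286

0.286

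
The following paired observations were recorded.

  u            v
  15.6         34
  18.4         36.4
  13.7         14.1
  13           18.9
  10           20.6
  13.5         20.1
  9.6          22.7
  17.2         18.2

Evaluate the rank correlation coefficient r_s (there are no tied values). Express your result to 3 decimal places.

Rank u: 6, 8, 5, 3, 2, 4, 1, 7
Rank v: 7, 8, 1, 3, 5, 4, 6, 2
d = rank(u) − rank(v): -1, 0, 4, 0, -3, 0, -5, 5; Σd² = 76
ρ = 1 − 6Σd² / [n(n²−1)] = 1 − 6×76 / (8×63) = 1 − 456/504 ≈ 0.095

0.095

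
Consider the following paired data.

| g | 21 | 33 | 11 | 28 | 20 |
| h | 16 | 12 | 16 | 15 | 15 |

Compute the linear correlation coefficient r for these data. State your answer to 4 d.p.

n = 5, Σg = 113, Σh = 74, Σg² = 2835, Σh² = 1106, Σgh = 1628
nΣgh − ΣgΣh = 8140 − 8362 = -222
nΣg² − (Σg)² = 14175 − 12769 = 1406; nΣh² − (Σh)² = 5530 − 5476 = 54
r = -222 / √(1406 × 54) = -222 / 275.5431 ≈ -0.8057

-0.8057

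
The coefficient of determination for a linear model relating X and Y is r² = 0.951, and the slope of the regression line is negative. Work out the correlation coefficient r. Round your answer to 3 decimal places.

|r| = √0.951 = 0.975
The association is negative, so r = −0.975.

-0.975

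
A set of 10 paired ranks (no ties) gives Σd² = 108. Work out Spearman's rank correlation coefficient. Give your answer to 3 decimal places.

0.345

ρ = 1 − 6Σd² / [n(n²−1)] = 1 − 6×108 / (10×99)
  = 1 − 648/990 = 1 − 0.6545 ≈ 0.345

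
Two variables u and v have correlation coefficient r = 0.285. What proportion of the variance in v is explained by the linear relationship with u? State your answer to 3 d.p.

r² = (0.285)² = 0.081

0.081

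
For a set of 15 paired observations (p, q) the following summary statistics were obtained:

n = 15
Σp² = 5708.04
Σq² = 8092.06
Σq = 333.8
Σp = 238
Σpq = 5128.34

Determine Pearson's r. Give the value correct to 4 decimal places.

-0.1483

r = (nΣpq − ΣpΣq) / √[(nΣp² − (Σp)²)(nΣq² − (Σq)²)]
Numerator: 15×5128.34 − 238×333.8 = -2519.3
Denominator: √[(85620.6 − 56644)(121380.9 − 111422.44)] = √[28976.6 × 9958.46] = 16987.1219
r = -2519.3 / 16987.1219 ≈ -0.1483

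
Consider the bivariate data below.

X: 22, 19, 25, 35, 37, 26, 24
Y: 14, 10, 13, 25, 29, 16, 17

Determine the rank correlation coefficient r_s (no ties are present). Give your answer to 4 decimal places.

0.8214

Rank X: 2, 1, 4, 6, 7, 5, 3
Rank Y: 3, 1, 2, 6, 7, 4, 5
d = rank(X) − rank(Y): -1, 0, 2, 0, 0, 1, -2; Σd² = 10
ρ = 1 − 6Σd² / [n(n²−1)] = 1 − 6×10 / (7×48) = 1 − 60/336 ≈ 0.8214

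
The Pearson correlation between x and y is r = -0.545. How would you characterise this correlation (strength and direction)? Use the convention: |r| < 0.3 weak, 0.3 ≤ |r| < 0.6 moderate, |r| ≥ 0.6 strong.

r = -0.545 < 0 so the relationship is negative.
|r| = 0.545, which falls in the moderate range.

moderate negative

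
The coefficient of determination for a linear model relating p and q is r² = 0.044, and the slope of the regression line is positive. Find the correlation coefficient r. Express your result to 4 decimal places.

0.2098

|r| = √0.044 = 0.2098
The association is positive, so r = 0.2098.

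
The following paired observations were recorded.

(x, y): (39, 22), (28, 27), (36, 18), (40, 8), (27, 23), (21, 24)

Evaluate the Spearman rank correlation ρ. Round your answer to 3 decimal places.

-0.771

Rank x: 5, 3, 4, 6, 2, 1
Rank y: 3, 6, 2, 1, 4, 5
d = rank(x) − rank(y): 2, -3, 2, 5, -2, -4; Σd² = 62
ρ = 1 − 6Σd² / [n(n²−1)] = 1 − 6×62 / (6×35) = 1 − 372/210 ≈ -0.771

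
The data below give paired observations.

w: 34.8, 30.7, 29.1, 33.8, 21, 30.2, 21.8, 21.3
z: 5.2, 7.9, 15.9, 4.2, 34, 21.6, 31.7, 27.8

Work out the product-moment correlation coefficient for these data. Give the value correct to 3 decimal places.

n = 8, Σw = 222.7, Σz = 148.3, Σw² = 6424.75, Σz² = 3760.19, Σwz = 3677.66
nΣwz − ΣwΣz = 29421.28 − 33026.41 = -3605.13
nΣw² − (Σw)² = 51398 − 49595.29 = 1802.71; nΣz² − (Σz)² = 30081.52 − 21992.89 = 8088.63
r = -3605.13 / √(1802.71 × 8088.63) = -3605.13 / 3818.5670 ≈ -0.944

-0.944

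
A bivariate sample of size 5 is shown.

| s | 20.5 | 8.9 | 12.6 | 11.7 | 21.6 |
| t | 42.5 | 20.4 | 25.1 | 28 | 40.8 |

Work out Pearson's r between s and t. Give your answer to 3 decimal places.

n = 5, Σs = 75.3, Σt = 156.8, Σs² = 1261.67, Σt² = 5301.06, Σst = 2577.95
nΣst − ΣsΣt = 12889.75 − 11807.04 = 1082.71
nΣs² − (Σs)² = 6308.35 − 5670.09 = 638.26; nΣt² − (Σt)² = 26505.3 − 24586.24 = 1919.06
r = 1082.71 / √(638.26 × 1919.06) = 1082.71 / 1106.7336 ≈ 0.978

0.978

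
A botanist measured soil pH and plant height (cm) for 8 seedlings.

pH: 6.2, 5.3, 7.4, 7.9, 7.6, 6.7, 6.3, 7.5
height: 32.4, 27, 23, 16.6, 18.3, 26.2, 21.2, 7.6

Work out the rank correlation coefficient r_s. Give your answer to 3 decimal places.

-0.833

Rank pH: 2, 1, 5, 8, 7, 4, 3, 6
Rank height: 8, 7, 5, 2, 3, 6, 4, 1
d = rank(pH) − rank(height): -6, -6, 0, 6, 4, -2, -1, 5; Σd² = 154
ρ = 1 − 6Σd² / [n(n²−1)] = 1 − 6×154 / (8×63) = 1 − 924/504 ≈ -0.833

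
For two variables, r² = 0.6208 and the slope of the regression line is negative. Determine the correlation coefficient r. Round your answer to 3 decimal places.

-0.788

|r| = √0.6208 = 0.788
The association is negative, so r = −0.788.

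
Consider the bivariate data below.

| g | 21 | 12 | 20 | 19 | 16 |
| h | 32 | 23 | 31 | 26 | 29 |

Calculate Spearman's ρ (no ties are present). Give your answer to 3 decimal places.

Rank g: 5, 1, 4, 3, 2
Rank h: 5, 1, 4, 2, 3
d = rank(g) − rank(h): 0, 0, 0, 1, -1; Σd² = 2
ρ = 1 − 6Σd² / [n(n²−1)] = 1 − 6×2 / (5×24) = 1 − 12/120 ≈ 0.900

0.900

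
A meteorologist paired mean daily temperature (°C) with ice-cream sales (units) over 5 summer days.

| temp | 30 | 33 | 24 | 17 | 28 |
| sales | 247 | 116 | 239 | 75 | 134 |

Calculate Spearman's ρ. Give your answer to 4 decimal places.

Rank temp: 4, 5, 2, 1, 3
Rank sales: 5, 2, 4, 1, 3
d = rank(temp) − rank(sales): -1, 3, -2, 0, 0; Σd² = 14
ρ = 1 − 6Σd² / [n(n²−1)] = 1 − 6×14 / (5×24) = 1 − 84/120 ≈ 0.3000

0.3000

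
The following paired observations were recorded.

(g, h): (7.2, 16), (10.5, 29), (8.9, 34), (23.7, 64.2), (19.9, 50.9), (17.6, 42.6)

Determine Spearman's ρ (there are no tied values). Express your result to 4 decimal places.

Rank g: 1, 3, 2, 6, 5, 4
Rank h: 1, 2, 3, 6, 5, 4
d = rank(g) − rank(h): 0, 1, -1, 0, 0, 0; Σd² = 2
ρ = 1 − 6Σd² / [n(n²−1)] = 1 − 6×2 / (6×35) = 1 − 12/210 ≈ 0.9429

0.9429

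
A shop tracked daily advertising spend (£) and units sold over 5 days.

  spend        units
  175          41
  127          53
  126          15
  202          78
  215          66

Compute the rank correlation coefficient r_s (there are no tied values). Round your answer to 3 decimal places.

0.800

Rank spend: 3, 2, 1, 4, 5
Rank units: 2, 3, 1, 5, 4
d = rank(spend) − rank(units): 1, -1, 0, -1, 1; Σd² = 4
ρ = 1 − 6Σd² / [n(n²−1)] = 1 − 6×4 / (5×24) = 1 − 24/120 ≈ 0.800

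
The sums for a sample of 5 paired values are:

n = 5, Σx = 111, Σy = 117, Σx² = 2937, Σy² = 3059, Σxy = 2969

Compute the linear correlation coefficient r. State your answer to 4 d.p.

0.9536

r = (nΣxy − ΣxΣy) / √[(nΣx² − (Σx)²)(nΣy² − (Σy)²)]
Numerator: 5×2969 − 111×117 = 1858
Denominator: √[(14685 − 12321)(15295 − 13689)] = √[2364 × 1606] = 1948.4825
r = 1858 / 1948.4825 ≈ 0.9536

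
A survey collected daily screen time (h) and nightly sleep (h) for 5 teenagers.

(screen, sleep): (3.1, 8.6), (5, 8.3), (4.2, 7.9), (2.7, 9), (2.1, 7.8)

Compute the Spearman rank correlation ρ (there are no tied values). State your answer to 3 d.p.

Rank screen: 3, 5, 4, 2, 1
Rank sleep: 4, 3, 2, 5, 1
d = rank(screen) − rank(sleep): -1, 2, 2, -3, 0; Σd² = 18
ρ = 1 − 6Σd² / [n(n²−1)] = 1 − 6×18 / (5×24) = 1 − 108/120 ≈ 0.100

0.100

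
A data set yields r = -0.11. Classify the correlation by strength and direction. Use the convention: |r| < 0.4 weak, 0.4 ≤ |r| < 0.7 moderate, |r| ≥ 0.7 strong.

r = -0.11 < 0 so the relationship is negative.
|r| = 0.11, which falls in the weak range.

weak negative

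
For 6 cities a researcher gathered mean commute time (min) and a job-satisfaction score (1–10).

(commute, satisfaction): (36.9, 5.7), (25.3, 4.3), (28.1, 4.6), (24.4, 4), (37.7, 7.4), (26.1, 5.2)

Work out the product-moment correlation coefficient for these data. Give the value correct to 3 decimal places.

0.875

n = 6, Σx = 178.5, Σy = 31.2, Σx² = 5489.17, Σy² = 169.94, Σxy = 960.68
nΣxy − ΣxΣy = 5764.08 − 5569.2 = 194.88
nΣx² − (Σx)² = 32935.02 − 31862.25 = 1072.77; nΣy² − (Σy)² = 1019.64 − 973.44 = 46.2
r = 194.88 / √(1072.77 × 46.2) = 194.88 / 222.6252 ≈ 0.875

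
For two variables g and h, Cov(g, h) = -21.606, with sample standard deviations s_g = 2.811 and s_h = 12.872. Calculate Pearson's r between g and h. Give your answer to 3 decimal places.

-0.597

r = Cov(g,h) / (s_g · s_h) = -21.606 / (2.811 × 12.872)
  = -21.606 / 36.1832 ≈ -0.597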